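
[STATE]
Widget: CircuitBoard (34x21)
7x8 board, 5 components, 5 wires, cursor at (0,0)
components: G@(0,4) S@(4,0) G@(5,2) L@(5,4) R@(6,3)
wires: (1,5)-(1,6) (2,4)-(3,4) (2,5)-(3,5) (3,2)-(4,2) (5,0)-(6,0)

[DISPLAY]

   0 1 2 3 4 5 6                  
0  [.]              G             
                                  
1                       · ─ ·     
                                  
2                   ·   ·         
                    │   │         
3           ·       ·   ·         
            │                     
4   S       ·                     
                                  
5   ·       G       L             
    │                             
6   ·           R                 
                                  
7                                 
Cursor: (0,0)                     
                                  
                                  
                                  
                                  


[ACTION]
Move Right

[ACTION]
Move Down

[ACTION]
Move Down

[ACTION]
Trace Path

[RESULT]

   0 1 2 3 4 5 6                  
0                   G             
                                  
1                       · ─ ·     
                                  
2      [.]          ·   ·         
                    │   │         
3           ·       ·   ·         
            │                     
4   S       ·                     
                                  
5   ·       G       L             
    │                             
6   ·           R                 
                                  
7                                 
Cursor: (2,1)  Trace: No connectio
                                  
                                  
                                  
                                  


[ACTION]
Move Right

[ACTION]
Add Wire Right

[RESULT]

   0 1 2 3 4 5 6                  
0                   G             
                                  
1                       · ─ ·     
                                  
2          [.]─ ·   ·   ·         
                    │   │         
3           ·       ·   ·         
            │                     
4   S       ·                     
                                  
5   ·       G       L             
    │                             
6   ·           R                 
                                  
7                                 
Cursor: (2,2)  Trace: No connectio
                                  
                                  
                                  
                                  


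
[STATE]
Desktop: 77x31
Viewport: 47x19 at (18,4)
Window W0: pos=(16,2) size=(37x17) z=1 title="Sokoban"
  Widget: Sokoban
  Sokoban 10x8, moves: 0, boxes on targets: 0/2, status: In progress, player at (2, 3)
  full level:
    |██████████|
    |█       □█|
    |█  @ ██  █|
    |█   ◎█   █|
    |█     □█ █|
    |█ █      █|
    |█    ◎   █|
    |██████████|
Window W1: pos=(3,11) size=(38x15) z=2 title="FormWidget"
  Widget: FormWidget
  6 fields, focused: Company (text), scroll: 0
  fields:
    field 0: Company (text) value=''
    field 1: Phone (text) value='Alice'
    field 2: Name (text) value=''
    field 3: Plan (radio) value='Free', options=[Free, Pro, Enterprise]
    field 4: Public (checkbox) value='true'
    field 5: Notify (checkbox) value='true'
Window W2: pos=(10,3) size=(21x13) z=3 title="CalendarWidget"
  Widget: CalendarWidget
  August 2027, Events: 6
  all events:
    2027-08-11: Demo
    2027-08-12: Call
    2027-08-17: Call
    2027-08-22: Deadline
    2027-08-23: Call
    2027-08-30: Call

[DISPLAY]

arWidget    ┃─────────────────────┨            
────────────┨                     ┃            
ust 2027    ┃                     ┃            
e Th Fr Sa S┃                     ┃            
            ┃                     ┃            
4  5  6  7  ┃                     ┃            
1* 12* 13 14┃                     ┃            
18 19 20 21 ┃━━━━━━━━━┓           ┃            
25 26 27 28 ┃         ┃           ┃            
            ┃─────────┨           ┃            
            ┃        ]┃           ┃            
━━━━━━━━━━━━┛        ]┃           ┃            
[                    ]┃           ┃            
(●) Free  ( ) Pro  ( )┃           ┃            
[x]                   ┃━━━━━━━━━━━┛            
[x]                   ┃                        
                      ┃                        
                      ┃                        
                      ┃                        


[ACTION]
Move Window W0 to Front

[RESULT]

──────────────────────────────────┨            
█████████                         ┃            
       □█                         ┃            
  @ ██  █                         ┃            
   ◎█   █                         ┃            
     □█ █                         ┃            
 █      █                         ┃            
    ◎   █                         ┃            
█████████                         ┃            
oves: 0  0/2                      ┃            
                                  ┃            
                                  ┃            
                                  ┃            
                                  ┃            
━━━━━━━━━━━━━━━━━━━━━━━━━━━━━━━━━━┛            
[x]                   ┃                        
                      ┃                        
                      ┃                        
                      ┃                        


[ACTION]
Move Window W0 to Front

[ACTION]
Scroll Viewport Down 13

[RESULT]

█████████                         ┃            
oves: 0  0/2                      ┃            
                                  ┃            
                                  ┃            
                                  ┃            
                                  ┃            
━━━━━━━━━━━━━━━━━━━━━━━━━━━━━━━━━━┛            
[x]                   ┃                        
                      ┃                        
                      ┃                        
                      ┃                        
                      ┃                        
                      ┃                        
━━━━━━━━━━━━━━━━━━━━━━┛                        
                                               
                                               
                                               
                                               
                                               


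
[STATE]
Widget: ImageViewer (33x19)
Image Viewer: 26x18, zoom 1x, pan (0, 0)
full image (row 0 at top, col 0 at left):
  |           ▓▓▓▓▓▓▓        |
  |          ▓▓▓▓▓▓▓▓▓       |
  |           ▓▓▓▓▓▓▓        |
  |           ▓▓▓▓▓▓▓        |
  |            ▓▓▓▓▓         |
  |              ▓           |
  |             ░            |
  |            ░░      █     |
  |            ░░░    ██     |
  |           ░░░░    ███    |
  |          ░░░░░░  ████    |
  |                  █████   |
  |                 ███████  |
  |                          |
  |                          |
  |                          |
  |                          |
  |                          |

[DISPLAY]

           ▓▓▓▓▓▓▓               
          ▓▓▓▓▓▓▓▓▓              
           ▓▓▓▓▓▓▓               
           ▓▓▓▓▓▓▓               
            ▓▓▓▓▓                
              ▓                  
             ░                   
            ░░      █            
            ░░░    ██            
           ░░░░    ███           
          ░░░░░░  ████           
                  █████          
                 ███████         
                                 
                                 
                                 
                                 
                                 
                                 


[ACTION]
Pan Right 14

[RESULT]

▓▓▓▓                             
▓▓▓▓▓                            
▓▓▓▓                             
▓▓▓▓                             
▓▓▓                              
▓                                
                                 
      █                          
░    ██                          
░    ███                         
░░  ████                         
    █████                        
   ███████                       
                                 
                                 
                                 
                                 
                                 
                                 


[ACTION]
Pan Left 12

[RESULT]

         ▓▓▓▓▓▓▓                 
        ▓▓▓▓▓▓▓▓▓                
         ▓▓▓▓▓▓▓                 
         ▓▓▓▓▓▓▓                 
          ▓▓▓▓▓                  
            ▓                    
           ░                     
          ░░      █              
          ░░░    ██              
         ░░░░    ███             
        ░░░░░░  ████             
                █████            
               ███████           
                                 
                                 
                                 
                                 
                                 
                                 


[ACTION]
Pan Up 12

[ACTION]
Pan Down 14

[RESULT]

                                 
                                 
                                 
                                 
                                 
                                 
                                 
                                 
                                 
                                 
                                 
                                 
                                 
                                 
                                 
                                 
                                 
                                 
                                 


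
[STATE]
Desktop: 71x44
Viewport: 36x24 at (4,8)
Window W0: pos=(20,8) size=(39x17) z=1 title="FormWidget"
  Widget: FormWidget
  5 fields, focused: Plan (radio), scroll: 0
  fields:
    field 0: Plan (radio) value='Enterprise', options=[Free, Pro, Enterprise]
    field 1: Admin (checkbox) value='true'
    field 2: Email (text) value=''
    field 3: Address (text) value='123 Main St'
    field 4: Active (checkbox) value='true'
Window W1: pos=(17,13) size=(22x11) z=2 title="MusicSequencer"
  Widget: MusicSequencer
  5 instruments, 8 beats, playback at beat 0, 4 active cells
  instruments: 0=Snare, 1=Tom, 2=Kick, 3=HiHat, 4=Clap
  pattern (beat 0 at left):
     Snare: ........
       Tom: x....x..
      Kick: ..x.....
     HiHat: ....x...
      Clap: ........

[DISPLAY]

                ┏━━━━━━━━━━━━━━━━━━━
                ┃ FormWidget        
                ┠───────────────────
                ┃> Plan:       ( ) F
                ┃  Admin:      [x]  
             ┏━━━━━━━━━━━━━━━━━━━━┓ 
             ┃ MusicSequencer     ┃ 
             ┠────────────────────┨ 
             ┃      ▼1234567      ┃ 
             ┃ Snare········      ┃ 
             ┃   Tom█····█··      ┃ 
             ┃  Kick··█·····      ┃ 
             ┃ HiHat····█···      ┃ 
             ┃  Clap········      ┃ 
             ┃                    ┃ 
             ┗━━━━━━━━━━━━━━━━━━━━┛ 
                ┗━━━━━━━━━━━━━━━━━━━
                                    
                                    
                                    
                                    
                                    
                                    
                                    


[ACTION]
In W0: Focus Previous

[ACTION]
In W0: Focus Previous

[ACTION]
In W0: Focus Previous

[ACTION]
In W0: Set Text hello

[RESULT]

                ┏━━━━━━━━━━━━━━━━━━━
                ┃ FormWidget        
                ┠───────────────────
                ┃  Plan:       ( ) F
                ┃  Admin:      [x]  
             ┏━━━━━━━━━━━━━━━━━━━━┓l
             ┃ MusicSequencer     ┃ 
             ┠────────────────────┨ 
             ┃      ▼1234567      ┃ 
             ┃ Snare········      ┃ 
             ┃   Tom█····█··      ┃ 
             ┃  Kick··█·····      ┃ 
             ┃ HiHat····█···      ┃ 
             ┃  Clap········      ┃ 
             ┃                    ┃ 
             ┗━━━━━━━━━━━━━━━━━━━━┛ 
                ┗━━━━━━━━━━━━━━━━━━━
                                    
                                    
                                    
                                    
                                    
                                    
                                    


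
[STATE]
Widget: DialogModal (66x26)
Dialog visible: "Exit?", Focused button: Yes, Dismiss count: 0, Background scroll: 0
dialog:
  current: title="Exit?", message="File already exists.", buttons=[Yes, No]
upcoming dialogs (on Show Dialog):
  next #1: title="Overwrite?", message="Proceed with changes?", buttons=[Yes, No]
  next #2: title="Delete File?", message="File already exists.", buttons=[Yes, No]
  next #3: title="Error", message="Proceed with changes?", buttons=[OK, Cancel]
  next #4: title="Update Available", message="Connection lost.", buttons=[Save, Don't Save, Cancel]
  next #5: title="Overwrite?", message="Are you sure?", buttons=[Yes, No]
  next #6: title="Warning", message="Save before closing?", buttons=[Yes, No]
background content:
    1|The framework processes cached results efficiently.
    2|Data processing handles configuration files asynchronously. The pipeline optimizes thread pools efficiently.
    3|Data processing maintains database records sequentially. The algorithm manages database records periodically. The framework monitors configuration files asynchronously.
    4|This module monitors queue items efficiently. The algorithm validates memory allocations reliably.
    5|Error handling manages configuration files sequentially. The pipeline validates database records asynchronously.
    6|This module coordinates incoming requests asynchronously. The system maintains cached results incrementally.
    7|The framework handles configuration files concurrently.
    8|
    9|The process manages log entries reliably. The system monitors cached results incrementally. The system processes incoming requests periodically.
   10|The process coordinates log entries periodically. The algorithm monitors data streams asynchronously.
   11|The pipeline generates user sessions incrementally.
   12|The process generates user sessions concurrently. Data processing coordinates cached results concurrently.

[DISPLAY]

The framework processes cached results efficiently.               
Data processing handles configuration files asynchronously. The pi
Data processing maintains database records sequentially. The algor
This module monitors queue items efficiently. The algorithm valida
Error handling manages configuration files sequentially. The pipel
This module coordinates incoming requests asynchronously. The syst
The framework handles configuration files concurrently.           
                                                                  
The process manages log entries reliably. The system monitors cach
The process coordinates log entries periodically. The algorithm mo
The pipeline generate┌──────────────────────┐tally.               
The process generates│        Exit?         │tly. Data processing 
                     │ File already exists. │                     
                     │      [Yes]  No       │                     
                     └──────────────────────┘                     
                                                                  
                                                                  
                                                                  
                                                                  
                                                                  
                                                                  
                                                                  
                                                                  
                                                                  
                                                                  
                                                                  


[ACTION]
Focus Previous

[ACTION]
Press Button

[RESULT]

The framework processes cached results efficiently.               
Data processing handles configuration files asynchronously. The pi
Data processing maintains database records sequentially. The algor
This module monitors queue items efficiently. The algorithm valida
Error handling manages configuration files sequentially. The pipel
This module coordinates incoming requests asynchronously. The syst
The framework handles configuration files concurrently.           
                                                                  
The process manages log entries reliably. The system monitors cach
The process coordinates log entries periodically. The algorithm mo
The pipeline generates user sessions incrementally.               
The process generates user sessions concurrently. Data processing 
                                                                  
                                                                  
                                                                  
                                                                  
                                                                  
                                                                  
                                                                  
                                                                  
                                                                  
                                                                  
                                                                  
                                                                  
                                                                  
                                                                  


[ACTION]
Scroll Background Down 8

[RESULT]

The process manages log entries reliably. The system monitors cach
The process coordinates log entries periodically. The algorithm mo
The pipeline generates user sessions incrementally.               
The process generates user sessions concurrently. Data processing 
                                                                  
                                                                  
                                                                  
                                                                  
                                                                  
                                                                  
                                                                  
                                                                  
                                                                  
                                                                  
                                                                  
                                                                  
                                                                  
                                                                  
                                                                  
                                                                  
                                                                  
                                                                  
                                                                  
                                                                  
                                                                  
                                                                  


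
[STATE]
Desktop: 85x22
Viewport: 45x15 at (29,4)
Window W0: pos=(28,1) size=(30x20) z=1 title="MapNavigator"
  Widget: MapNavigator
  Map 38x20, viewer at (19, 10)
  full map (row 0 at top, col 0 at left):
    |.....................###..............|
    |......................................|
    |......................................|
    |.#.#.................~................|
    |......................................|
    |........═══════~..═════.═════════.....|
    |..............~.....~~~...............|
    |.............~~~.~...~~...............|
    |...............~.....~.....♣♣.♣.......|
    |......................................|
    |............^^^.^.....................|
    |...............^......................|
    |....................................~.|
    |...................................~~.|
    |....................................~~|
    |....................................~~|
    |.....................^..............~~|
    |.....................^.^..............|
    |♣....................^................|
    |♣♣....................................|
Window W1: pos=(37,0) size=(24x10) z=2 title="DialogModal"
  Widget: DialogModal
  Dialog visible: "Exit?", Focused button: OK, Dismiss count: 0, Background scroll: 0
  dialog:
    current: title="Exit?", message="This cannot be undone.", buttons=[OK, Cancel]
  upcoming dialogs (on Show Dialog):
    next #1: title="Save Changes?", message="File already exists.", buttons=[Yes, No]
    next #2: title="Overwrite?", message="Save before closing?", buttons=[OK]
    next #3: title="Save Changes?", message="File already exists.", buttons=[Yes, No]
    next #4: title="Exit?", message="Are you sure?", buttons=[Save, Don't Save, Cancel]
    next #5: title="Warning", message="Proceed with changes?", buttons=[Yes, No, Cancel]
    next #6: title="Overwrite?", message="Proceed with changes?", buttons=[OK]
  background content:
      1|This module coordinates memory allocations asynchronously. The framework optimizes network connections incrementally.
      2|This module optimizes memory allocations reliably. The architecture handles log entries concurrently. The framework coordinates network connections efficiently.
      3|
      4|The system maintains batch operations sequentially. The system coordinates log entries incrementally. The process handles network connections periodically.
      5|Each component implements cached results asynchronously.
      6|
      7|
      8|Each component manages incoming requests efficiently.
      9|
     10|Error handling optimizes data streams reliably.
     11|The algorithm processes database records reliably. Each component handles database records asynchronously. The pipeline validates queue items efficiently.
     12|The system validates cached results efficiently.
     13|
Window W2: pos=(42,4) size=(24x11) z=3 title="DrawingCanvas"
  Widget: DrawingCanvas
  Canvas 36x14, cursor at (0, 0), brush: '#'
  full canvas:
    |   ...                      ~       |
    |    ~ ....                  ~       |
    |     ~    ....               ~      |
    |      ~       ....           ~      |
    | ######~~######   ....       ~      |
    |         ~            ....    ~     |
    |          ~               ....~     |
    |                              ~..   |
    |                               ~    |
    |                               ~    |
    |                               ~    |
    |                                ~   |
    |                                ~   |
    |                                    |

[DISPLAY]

........┃Th│ ┏━━━━━━━━━━━━━━━━━━━━━━┓        
........┃  │T┃ DrawingCanvas        ┃        
........┃Th│ ┠──────────────────────┨        
...═════┃Ea└─┃+  ...                ┃        
........┃    ┃    ~ ....            ┃        
........┗━━━━┃     ~    ....        ┃        
..........~..┃      ~       ....    ┃        
.............┃ ######~~######   ....┃        
.......^^^.^.┃         ~            ┃        
..........^..┃          ~           ┃        
.............┗━━━━━━━━━━━━━━━━━━━━━━┛        
............................┃                
............................┃                
............................┃                
................^...........┃                


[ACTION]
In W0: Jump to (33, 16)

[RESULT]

..~.....┃Th│ ┏━━━━━━━━━━━━━━━━━━━━━━┓        
........┃  │T┃ DrawingCanvas        ┃        
........┃Th│ ┠──────────────────────┨        
........┃Ea└─┃+  ...                ┃        
........┃    ┃    ~ ....            ┃        
........┗━━━━┃     ~    ....        ┃        
.............┃      ~       ....    ┃        
.............┃ ######~~######   ....┃        
..^..........┃         ~            ┃        
..^.^........┃          ~           ┃        
..^..........┗━━━━━━━━━━━━━━━━━━━━━━┛        
...................         ┃                
                            ┃                
                            ┃                
                            ┃                


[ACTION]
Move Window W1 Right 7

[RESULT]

..~.....♣♣.♣.┏━━━━━━━━━━━━━━━━━━━━━━┓ ┃      
.............┃ DrawingCanvas        ┃ ┃      
.............┠──────────────────────┨b┃      
.............┃+  ...                ┃e┃      
.............┃    ~ ....            ┃ ┃      
.............┃     ~    ....        ┃━┛      
.............┃      ~       ....    ┃        
.............┃ ######~~######   ....┃        
..^..........┃         ~            ┃        
..^.^........┃          ~           ┃        
..^..........┗━━━━━━━━━━━━━━━━━━━━━━┛        
...................         ┃                
                            ┃                
                            ┃                
                            ┃                


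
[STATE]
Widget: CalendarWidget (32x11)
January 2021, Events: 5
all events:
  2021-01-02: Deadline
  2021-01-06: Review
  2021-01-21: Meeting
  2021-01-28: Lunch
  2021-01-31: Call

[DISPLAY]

          January 2021          
Mo Tu We Th Fr Sa Su            
             1  2*  3           
 4  5  6*  7  8  9 10           
11 12 13 14 15 16 17            
18 19 20 21* 22 23 24           
25 26 27 28* 29 30 31*          
                                
                                
                                
                                


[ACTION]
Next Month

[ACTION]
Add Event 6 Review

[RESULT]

         February 2021          
Mo Tu We Th Fr Sa Su            
 1  2  3  4  5  6*  7           
 8  9 10 11 12 13 14            
15 16 17 18 19 20 21            
22 23 24 25 26 27 28            
                                
                                
                                
                                
                                


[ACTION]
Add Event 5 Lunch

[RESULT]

         February 2021          
Mo Tu We Th Fr Sa Su            
 1  2  3  4  5*  6*  7          
 8  9 10 11 12 13 14            
15 16 17 18 19 20 21            
22 23 24 25 26 27 28            
                                
                                
                                
                                
                                


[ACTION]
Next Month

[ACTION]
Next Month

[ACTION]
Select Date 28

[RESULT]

           April 2021           
Mo Tu We Th Fr Sa Su            
          1  2  3  4            
 5  6  7  8  9 10 11            
12 13 14 15 16 17 18            
19 20 21 22 23 24 25            
26 27 [28] 29 30                
                                
                                
                                
                                


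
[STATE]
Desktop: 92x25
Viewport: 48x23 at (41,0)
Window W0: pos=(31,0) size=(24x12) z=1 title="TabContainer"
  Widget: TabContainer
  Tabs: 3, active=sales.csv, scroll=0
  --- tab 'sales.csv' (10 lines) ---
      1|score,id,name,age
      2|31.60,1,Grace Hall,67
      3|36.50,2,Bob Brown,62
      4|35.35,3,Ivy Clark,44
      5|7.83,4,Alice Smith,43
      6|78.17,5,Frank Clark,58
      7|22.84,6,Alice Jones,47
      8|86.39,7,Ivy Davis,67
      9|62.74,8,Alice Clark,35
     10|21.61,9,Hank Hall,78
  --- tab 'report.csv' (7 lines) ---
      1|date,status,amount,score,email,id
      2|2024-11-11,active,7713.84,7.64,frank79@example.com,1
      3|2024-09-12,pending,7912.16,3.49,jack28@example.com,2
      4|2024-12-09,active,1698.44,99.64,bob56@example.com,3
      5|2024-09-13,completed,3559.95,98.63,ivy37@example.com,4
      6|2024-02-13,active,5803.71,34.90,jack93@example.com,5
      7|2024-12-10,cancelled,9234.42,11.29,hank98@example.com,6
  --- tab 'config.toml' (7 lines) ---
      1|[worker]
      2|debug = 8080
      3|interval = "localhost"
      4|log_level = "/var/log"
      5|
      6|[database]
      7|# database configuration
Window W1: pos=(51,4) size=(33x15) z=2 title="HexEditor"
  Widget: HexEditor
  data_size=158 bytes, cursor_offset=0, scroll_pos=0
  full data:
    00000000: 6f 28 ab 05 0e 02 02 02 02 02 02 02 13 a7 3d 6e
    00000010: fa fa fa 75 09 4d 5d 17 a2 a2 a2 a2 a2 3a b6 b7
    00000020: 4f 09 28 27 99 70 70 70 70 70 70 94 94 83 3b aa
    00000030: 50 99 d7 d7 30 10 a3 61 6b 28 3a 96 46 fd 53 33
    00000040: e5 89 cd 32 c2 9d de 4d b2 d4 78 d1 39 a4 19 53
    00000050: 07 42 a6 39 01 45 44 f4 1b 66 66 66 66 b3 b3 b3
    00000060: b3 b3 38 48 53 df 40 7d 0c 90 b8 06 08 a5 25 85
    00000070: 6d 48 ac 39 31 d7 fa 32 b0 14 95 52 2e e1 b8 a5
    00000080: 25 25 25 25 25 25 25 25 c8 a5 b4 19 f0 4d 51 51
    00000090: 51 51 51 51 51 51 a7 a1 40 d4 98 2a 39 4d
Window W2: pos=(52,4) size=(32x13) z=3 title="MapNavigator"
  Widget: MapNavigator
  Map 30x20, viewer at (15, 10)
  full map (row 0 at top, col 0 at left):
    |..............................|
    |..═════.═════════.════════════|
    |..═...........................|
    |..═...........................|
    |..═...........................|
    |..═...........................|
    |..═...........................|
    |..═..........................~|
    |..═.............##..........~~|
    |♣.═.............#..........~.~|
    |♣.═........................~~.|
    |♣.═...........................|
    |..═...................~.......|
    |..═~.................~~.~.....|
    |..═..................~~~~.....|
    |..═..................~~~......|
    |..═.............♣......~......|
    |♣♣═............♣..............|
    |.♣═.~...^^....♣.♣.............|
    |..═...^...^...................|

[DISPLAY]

━━━━━━━━━━━━━┓                                  
iner         ┃                                  
─────────────┨                                  
v]│ report.cs┃                                  
──────────┏┏━━━━━━━━━━━━━━━━━━━━━━━━━━━━━━┓     
name,age  ┃┃ MapNavigator                 ┃     
race Hall,┠┠──────────────────────────────┨     
ob Brown,6┃┃..═...........................┃     
vy Clark,4┃┃..═..........................~┃     
ice Smith,┃┃..═.............##..........~~┃     
rank Clark┃┃♣.═.............#..........~.~┃     
━━━━━━━━━━┃┃♣.═............@...........~~.┃     
          ┃┃♣.═...........................┃     
          ┃┃..═...................~.......┃     
          ┃┃..═~.................~~.~.....┃     
          ┃┃..═..................~~~~.....┃     
          ┃┗━━━━━━━━━━━━━━━━━━━━━━━━━━━━━━┛     
          ┃                               ┃     
          ┗━━━━━━━━━━━━━━━━━━━━━━━━━━━━━━━┛     
                                                
                                                
                                                
                                                


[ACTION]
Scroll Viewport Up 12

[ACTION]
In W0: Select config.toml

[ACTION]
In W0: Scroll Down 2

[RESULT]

━━━━━━━━━━━━━┓                                  
iner         ┃                                  
─────────────┨                                  
v │ report.cs┃                                  
──────────┏┏━━━━━━━━━━━━━━━━━━━━━━━━━━━━━━┓     
= "localho┃┃ MapNavigator                 ┃     
 = "/var/l┠┠──────────────────────────────┨     
          ┃┃..═...........................┃     
]         ┃┃..═..........................~┃     
e configur┃┃..═.............##..........~~┃     
          ┃┃♣.═.............#..........~.~┃     
━━━━━━━━━━┃┃♣.═............@...........~~.┃     
          ┃┃♣.═...........................┃     
          ┃┃..═...................~.......┃     
          ┃┃..═~.................~~.~.....┃     
          ┃┃..═..................~~~~.....┃     
          ┃┗━━━━━━━━━━━━━━━━━━━━━━━━━━━━━━┛     
          ┃                               ┃     
          ┗━━━━━━━━━━━━━━━━━━━━━━━━━━━━━━━┛     
                                                
                                                
                                                
                                                


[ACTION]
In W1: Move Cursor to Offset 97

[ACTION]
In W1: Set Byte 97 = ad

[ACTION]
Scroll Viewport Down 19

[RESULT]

─────────────┨                                  
v │ report.cs┃                                  
──────────┏┏━━━━━━━━━━━━━━━━━━━━━━━━━━━━━━┓     
= "localho┃┃ MapNavigator                 ┃     
 = "/var/l┠┠──────────────────────────────┨     
          ┃┃..═...........................┃     
]         ┃┃..═..........................~┃     
e configur┃┃..═.............##..........~~┃     
          ┃┃♣.═.............#..........~.~┃     
━━━━━━━━━━┃┃♣.═............@...........~~.┃     
          ┃┃♣.═...........................┃     
          ┃┃..═...................~.......┃     
          ┃┃..═~.................~~.~.....┃     
          ┃┃..═..................~~~~.....┃     
          ┃┗━━━━━━━━━━━━━━━━━━━━━━━━━━━━━━┛     
          ┃                               ┃     
          ┗━━━━━━━━━━━━━━━━━━━━━━━━━━━━━━━┛     
                                                
                                                
                                                
                                                
                                                
                                                


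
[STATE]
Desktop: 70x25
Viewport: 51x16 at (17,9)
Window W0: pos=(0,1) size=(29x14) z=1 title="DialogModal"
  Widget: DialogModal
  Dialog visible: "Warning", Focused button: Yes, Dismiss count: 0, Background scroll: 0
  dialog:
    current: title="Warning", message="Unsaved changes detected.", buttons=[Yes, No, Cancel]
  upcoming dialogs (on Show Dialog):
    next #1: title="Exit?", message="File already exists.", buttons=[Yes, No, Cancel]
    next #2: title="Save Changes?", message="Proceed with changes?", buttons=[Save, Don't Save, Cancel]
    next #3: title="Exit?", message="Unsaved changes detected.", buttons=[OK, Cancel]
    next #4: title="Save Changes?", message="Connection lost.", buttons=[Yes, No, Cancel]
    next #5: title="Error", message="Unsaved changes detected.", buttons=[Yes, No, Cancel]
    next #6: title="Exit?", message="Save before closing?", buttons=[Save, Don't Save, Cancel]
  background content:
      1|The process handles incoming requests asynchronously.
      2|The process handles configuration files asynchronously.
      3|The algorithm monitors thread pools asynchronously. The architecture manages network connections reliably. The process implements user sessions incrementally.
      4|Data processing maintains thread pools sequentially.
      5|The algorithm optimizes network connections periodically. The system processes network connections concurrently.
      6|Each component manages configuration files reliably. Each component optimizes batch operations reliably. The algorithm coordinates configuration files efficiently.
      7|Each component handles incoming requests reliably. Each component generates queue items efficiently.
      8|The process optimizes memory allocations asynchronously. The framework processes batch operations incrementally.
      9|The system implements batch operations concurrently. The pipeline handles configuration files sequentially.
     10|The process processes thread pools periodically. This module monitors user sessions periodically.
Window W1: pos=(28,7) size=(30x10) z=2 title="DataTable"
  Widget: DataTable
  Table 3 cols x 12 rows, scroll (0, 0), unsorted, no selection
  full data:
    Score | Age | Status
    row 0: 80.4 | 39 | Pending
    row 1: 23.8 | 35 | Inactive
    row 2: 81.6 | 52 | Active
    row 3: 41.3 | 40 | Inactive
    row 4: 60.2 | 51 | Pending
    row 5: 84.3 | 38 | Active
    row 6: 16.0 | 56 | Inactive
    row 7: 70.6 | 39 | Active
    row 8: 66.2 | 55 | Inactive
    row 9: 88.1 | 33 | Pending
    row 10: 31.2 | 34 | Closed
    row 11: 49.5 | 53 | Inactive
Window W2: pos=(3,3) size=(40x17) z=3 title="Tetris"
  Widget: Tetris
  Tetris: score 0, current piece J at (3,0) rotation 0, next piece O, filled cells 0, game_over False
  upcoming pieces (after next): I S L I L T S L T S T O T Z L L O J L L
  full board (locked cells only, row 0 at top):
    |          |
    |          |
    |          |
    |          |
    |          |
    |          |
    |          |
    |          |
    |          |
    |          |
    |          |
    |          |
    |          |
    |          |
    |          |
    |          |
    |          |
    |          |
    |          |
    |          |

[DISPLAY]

                         ┃──────────────┨          
                         ┃us            ┃          
                         ┃────          ┃          
ore:                     ┃ing           ┃          
                         ┃tive          ┃          
                         ┃ve            ┃          
                         ┃tive          ┃          
                         ┃━━━━━━━━━━━━━━┛          
                         ┃                         
                         ┃                         
━━━━━━━━━━━━━━━━━━━━━━━━━┛                         
                                                   
                                                   
                                                   
                                                   
                                                   


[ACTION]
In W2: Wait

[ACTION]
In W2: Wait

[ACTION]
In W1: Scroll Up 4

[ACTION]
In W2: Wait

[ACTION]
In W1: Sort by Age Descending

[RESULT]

                         ┃──────────────┨          
                         ┃us            ┃          
                         ┃────          ┃          
ore:                     ┃tive          ┃          
                         ┃tive          ┃          
                         ┃tive          ┃          
                         ┃ve            ┃          
                         ┃━━━━━━━━━━━━━━┛          
                         ┃                         
                         ┃                         
━━━━━━━━━━━━━━━━━━━━━━━━━┛                         
                                                   
                                                   
                                                   
                                                   
                                                   
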